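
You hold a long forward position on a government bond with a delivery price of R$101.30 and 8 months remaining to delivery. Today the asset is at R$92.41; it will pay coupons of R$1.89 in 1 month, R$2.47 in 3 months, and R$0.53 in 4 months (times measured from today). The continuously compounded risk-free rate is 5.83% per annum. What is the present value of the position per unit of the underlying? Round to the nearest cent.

PV(remaining coupons) I = 1.89·e^(−0.0583·1/12) + 2.47·e^(−0.0583·3/12) + 0.53·e^(−0.0583·4/12) = 4.8349
Current forward F = (S − I)·e^(rT) = (92.41 − 4.8349)·e^(0.0583·8/12) = 87.5751 × 1.039632 = 91.0459
Value (long) = (F − K)·e^(−rT) = (91.0459 − 101.30) × 0.961879 = -9.8632
Value = -R$9.86

-R$9.86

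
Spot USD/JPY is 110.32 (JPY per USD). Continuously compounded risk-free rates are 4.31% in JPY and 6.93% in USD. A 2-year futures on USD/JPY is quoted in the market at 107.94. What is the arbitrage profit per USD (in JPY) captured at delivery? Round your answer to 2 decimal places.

3.25 per USD (in JPY)

Fair futures: F* = S·e^(carry·T), with carry = (r_JPY − r_USD) = 0.0431 − 0.0693 = -0.0262
F* = 110.32 · e^(-0.0262 × 2) = 110.32 · e^-0.052400 = 110.32 × 0.948949 = 104.6881
Market 107.94 > fair 104.6881: forward overpriced → cash-and-carry (buy spot, short the forward).
At maturity, profit = |F_mkt − F*| = |107.94 − 104.6881| = 3.25 per USD (in JPY)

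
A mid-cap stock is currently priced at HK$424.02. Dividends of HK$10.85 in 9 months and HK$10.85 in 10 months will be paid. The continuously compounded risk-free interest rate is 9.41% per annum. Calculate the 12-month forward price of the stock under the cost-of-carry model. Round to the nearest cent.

PV(dividends) I = 10.85·e^(−0.0941·9/12) + 10.85·e^(−0.0941·10/12)
I = 10.1107 + 10.0317 = 20.1424
F = (S − I)·e^(rT) = (424.02 − 20.1424) · e^(0.0941·12/12)
= 403.8776 · e^0.094100 = 403.8776 × 1.098670 = HK$443.73

HK$443.73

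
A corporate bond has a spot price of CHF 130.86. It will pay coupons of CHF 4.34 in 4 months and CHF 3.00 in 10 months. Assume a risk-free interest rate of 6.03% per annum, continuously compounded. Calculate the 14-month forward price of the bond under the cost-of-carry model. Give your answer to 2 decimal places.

CHF 132.77

PV(coupons) I = 4.34·e^(−0.0603·4/12) + 3.00·e^(−0.0603·10/12)
I = 4.2536 + 2.8530 = 7.1066
F = (S − I)·e^(rT) = (130.86 − 7.1066) · e^(0.0603·14/12)
= 123.7534 · e^0.070350 = 123.7534 × 1.072884 = CHF 132.77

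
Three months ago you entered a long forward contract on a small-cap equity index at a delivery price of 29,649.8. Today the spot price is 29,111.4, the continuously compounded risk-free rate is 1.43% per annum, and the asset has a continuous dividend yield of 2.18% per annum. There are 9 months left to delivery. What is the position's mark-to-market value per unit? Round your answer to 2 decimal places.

-694.21

Current fair forward for the remaining 9 months: F = S·e^((r − q)·T), (r − q) = 0.0143 − 0.0218 = -0.0075
F = 29111.4 · e^(-0.0075 × 9/12) = 29111.4 × 0.99439079 = 28948.1080
Value of long forward = (F − K)·e^(−rT) = (28948.1080 − 29649.8) · e^(−0.0143·9/12)
= -701.6920 × 0.98933231 = -694.21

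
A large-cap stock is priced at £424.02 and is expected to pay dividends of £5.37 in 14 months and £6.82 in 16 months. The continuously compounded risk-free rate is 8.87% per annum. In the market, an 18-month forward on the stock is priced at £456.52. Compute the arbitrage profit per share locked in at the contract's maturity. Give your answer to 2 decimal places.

£15.39 per share

PV(dividends) I = 5.37·e^(−0.0887·14/12) + 6.82·e^(−0.0887·16/12) = 10.9014
Fair forward F* = (S − I)·e^(rT) = (424.02 − 10.9014)·e^0.133050 = 413.1186 × 1.142307 = 471.9083
Market £456.52 < fair 471.9083: forward underpriced → reverse cash-and-carry (short the stock, invest proceeds at r, pay the dividends, go long the forward).
Profit at T = |F_mkt − F*| = |456.52 − 471.9083| = £15.39 per share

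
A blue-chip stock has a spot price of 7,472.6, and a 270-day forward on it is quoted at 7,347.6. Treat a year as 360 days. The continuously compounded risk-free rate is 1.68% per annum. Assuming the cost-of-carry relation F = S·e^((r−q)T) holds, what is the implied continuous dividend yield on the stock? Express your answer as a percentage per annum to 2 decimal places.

3.93%

From F = S·e^((r−q)T): (r − q) = ln(F/S)/T
ln(7347.6/7472.6) = ln(0.983272) = -0.016869
(r − q) = -0.016869 / (270/360) = -0.022492
q = r − ln(F/S)/T = 0.0168 + 0.022492 = 0.039292
q = 3.93%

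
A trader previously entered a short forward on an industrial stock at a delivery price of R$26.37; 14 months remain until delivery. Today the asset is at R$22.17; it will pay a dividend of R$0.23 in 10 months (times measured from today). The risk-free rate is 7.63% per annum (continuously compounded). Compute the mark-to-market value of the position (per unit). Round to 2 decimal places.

R$2.17

PV(remaining dividends) I = 0.23·e^(−0.0763·10/12) = 0.2158
Current forward F = (S − I)·e^(rT) = (22.17 − 0.2158)·e^(0.0763·14/12) = 21.9542 × 1.093099 = 23.9981
Value (long) = (F − K)·e^(−rT) = (23.9981 − 26.37) × 0.914830 = -2.1699
Short position value = −(long value) = R$2.17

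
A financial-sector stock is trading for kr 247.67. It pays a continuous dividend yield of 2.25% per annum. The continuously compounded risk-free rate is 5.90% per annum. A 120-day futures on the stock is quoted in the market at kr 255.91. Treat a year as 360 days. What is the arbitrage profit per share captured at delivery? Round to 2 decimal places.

kr 5.21 per share

Fair futures: F* = S·e^(carry·T), with carry = (r − q) = 0.0590 − 0.0225 = 0.0365
F* = 247.67 · e^(0.0365 × 120/360) = 247.67 · e^0.012167 = 247.67 × 1.012241 = kr 250.7017
Market kr 255.91 > fair kr 250.7017: forward overpriced → cash-and-carry (buy spot, short the forward).
At maturity, profit = |F_mkt − F*| = |255.91 − 250.7017| = kr 5.21 per share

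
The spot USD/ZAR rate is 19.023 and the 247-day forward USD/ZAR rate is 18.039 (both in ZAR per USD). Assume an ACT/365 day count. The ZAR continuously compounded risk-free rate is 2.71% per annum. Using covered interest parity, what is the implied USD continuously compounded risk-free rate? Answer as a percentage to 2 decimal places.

F = S·e^((r_ZAR − r_USD)T) ⇒ r_USD = r_ZAR − ln(F/S)/T
ln(18.039/19.023) = -0.053113; /(247/365) = -0.078487
r_USD = 0.0271 + 0.078487 = 0.105587
r_USD = 10.56%

10.56%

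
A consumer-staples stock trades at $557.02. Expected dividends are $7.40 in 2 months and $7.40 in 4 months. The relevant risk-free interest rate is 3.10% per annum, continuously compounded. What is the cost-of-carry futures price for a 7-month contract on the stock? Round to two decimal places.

$552.23

PV(dividends) I = 7.40·e^(−0.0310·2/12) + 7.40·e^(−0.0310·4/12)
I = 7.3619 + 7.3239 = 14.6858
F = (S − I)·e^(rT) = (557.02 − 14.6858) · e^(0.0310·7/12)
= 542.3342 · e^0.018083 = 542.3342 × 1.018247 = $552.23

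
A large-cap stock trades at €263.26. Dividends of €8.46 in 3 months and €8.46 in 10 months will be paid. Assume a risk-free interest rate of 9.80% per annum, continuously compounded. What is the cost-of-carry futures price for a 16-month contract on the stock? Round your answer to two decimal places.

€281.72

PV(dividends) I = 8.46·e^(−0.0980·3/12) + 8.46·e^(−0.0980·10/12)
I = 8.2552 + 7.7966 = 16.0518
F = (S − I)·e^(rT) = (263.26 − 16.0518) · e^(0.0980·16/12)
= 247.2082 · e^0.130667 = 247.2082 × 1.139588 = €281.72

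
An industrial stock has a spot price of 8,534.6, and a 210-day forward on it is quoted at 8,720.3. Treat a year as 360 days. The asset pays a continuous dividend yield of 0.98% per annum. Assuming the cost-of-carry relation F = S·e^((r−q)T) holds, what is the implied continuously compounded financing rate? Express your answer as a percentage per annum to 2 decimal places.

4.67%

From F = S·e^((r−q)T): (r − q) = ln(F/S)/T
ln(8720.3/8534.6) = ln(1.021758) = 0.021525
(r − q) = 0.021525 / (210/360) = 0.036900
r = ln(F/S)/T + q = 0.036900 + 0.0098 = 0.046700
r = 4.67%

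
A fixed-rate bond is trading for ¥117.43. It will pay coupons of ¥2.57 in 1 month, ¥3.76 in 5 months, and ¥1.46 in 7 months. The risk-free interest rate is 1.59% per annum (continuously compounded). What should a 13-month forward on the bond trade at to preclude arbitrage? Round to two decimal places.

PV(coupons) I = 2.57·e^(−0.0159·1/12) + 3.76·e^(−0.0159·5/12) + 1.46·e^(−0.0159·7/12)
I = 2.5666 + 3.7352 + 1.4465 = 7.7483
F = (S − I)·e^(rT) = (117.43 − 7.7483) · e^(0.0159·13/12)
= 109.6817 · e^0.017225 = 109.6817 × 1.017374 = ¥111.59

¥111.59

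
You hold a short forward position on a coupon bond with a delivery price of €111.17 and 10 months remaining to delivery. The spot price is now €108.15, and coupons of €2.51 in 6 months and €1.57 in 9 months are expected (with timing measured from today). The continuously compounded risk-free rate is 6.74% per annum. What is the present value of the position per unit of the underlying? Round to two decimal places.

PV(remaining coupons) I = 2.51·e^(−0.0674·6/12) + 1.57·e^(−0.0674·9/12) = 3.9194
Current forward F = (S − I)·e^(rT) = (108.15 − 3.9194)·e^(0.0674·10/12) = 104.2306 × 1.057774 = 110.2524
Value (long) = (F − K)·e^(−rT) = (110.2524 − 111.17) × 0.945382 = -0.8675
Short position value = −(long value) = €0.87

€0.87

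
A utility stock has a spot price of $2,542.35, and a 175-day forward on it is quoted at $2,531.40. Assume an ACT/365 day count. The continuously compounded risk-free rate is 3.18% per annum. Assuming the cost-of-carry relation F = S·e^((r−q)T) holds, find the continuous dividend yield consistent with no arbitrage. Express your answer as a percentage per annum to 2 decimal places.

4.08%

From F = S·e^((r−q)T): (r − q) = ln(F/S)/T
ln(2531.40/2542.35) = ln(0.995693) = -0.004316
(r − q) = -0.004316 / (175/365) = -0.009002
q = r − ln(F/S)/T = 0.0318 + 0.009002 = 0.040802
q = 4.08%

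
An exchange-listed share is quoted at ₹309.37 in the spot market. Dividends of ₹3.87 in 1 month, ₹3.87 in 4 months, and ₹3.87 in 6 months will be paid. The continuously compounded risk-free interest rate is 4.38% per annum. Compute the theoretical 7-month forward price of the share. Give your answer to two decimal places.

₹305.62

PV(dividends) I = 3.87·e^(−0.0438·1/12) + 3.87·e^(−0.0438·4/12) + 3.87·e^(−0.0438·6/12)
I = 3.8559 + 3.8139 + 3.7862 = 11.4560
F = (S − I)·e^(rT) = (309.37 − 11.4560) · e^(0.0438·7/12)
= 297.9140 · e^0.025550 = 297.9140 × 1.025879 = ₹305.62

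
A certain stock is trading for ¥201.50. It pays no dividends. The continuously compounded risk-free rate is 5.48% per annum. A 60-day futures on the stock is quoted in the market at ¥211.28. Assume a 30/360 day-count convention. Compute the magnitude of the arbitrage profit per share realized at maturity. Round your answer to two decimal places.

¥7.93 per share

Fair futures: F* = S·e^(carry·T), with carry = r = 0.0548
F* = 201.50 · e^(0.0548 × 60/360) = 201.50 · e^0.009133 = 201.50 × 1.009175 = ¥203.3488
Market ¥211.28 > fair ¥203.3488: forward overpriced → cash-and-carry (buy spot, short the forward).
At maturity, profit = |F_mkt − F*| = |211.28 − 203.3488| = ¥7.93 per share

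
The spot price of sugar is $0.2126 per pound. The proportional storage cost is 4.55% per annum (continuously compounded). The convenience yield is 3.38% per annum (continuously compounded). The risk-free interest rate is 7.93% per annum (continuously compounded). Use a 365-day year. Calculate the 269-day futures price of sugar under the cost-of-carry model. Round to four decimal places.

$0.2273 per pound

Net carry = r + u − y = 0.0793 + 0.0455 − 0.0338 = 0.0910
F = S·e^((r+u−y)T) = 0.2126 · e^(0.0910 × 269/365) = 0.2126 · e^0.067066
= 0.2126 × 1.069366 = $0.2273 per pound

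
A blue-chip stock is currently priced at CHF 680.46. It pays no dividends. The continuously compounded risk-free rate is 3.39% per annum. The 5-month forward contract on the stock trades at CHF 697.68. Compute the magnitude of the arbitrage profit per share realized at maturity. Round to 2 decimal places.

CHF 7.54 per share

Fair forward: F* = S·e^(carry·T), with carry = r = 0.0339
F* = 680.46 · e^(0.0339 × 5/12) = 680.46 · e^0.014125 = 680.46 × 1.014225 = CHF 690.1395
Market CHF 697.68 > fair CHF 690.1395: forward overpriced → cash-and-carry (buy spot, short the forward).
At maturity, profit = |F_mkt − F*| = |697.68 − 690.1395| = CHF 7.54 per share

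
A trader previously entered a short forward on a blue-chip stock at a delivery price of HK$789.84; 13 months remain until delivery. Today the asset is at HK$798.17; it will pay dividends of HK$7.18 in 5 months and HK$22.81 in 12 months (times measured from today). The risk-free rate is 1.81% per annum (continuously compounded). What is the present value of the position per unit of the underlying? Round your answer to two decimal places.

HK$5.86

PV(remaining dividends) I = 7.18·e^(−0.0181·5/12) + 22.81·e^(−0.0181·12/12) = 29.5269
Current forward F = (S − I)·e^(rT) = (798.17 − 29.5269)·e^(0.0181·13/12) = 768.6431 × 1.019802 = 783.8638
Value (long) = (F − K)·e^(−rT) = (783.8638 − 789.84) × 0.980583 = -5.8602
Short position value = −(long value) = HK$5.86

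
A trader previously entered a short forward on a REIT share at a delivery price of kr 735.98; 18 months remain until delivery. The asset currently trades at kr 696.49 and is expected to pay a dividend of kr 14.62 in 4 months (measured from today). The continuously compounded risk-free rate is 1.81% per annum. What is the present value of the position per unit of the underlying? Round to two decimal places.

PV(remaining dividends) I = 14.62·e^(−0.0181·4/12) = 14.5321
Current forward F = (S − I)·e^(rT) = (696.49 − 14.5321)·e^(0.0181·18/12) = 681.9579 × 1.027522 = 700.7267
Value (long) = (F − K)·e^(−rT) = (700.7267 − 735.98) × 0.973215 = -34.3090
Short position value = −(long value) = kr 34.31

kr 34.31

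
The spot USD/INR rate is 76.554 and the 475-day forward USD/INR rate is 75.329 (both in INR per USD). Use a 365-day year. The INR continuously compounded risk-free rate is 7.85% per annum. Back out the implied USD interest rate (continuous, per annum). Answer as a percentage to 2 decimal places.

9.09%

F = S·e^((r_INR − r_USD)T) ⇒ r_USD = r_INR − ln(F/S)/T
ln(75.329/76.554) = -0.016131; /(475/365) = -0.012395
r_USD = 0.0785 + 0.012395 = 0.090895
r_USD = 9.09%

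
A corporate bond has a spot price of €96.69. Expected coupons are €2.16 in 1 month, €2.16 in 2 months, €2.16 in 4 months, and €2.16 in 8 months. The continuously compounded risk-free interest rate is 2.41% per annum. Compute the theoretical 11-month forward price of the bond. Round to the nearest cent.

PV(coupons) I = 2.16·e^(−0.0241·1/12) + 2.16·e^(−0.0241·2/12) + 2.16·e^(−0.0241·4/12) + 2.16·e^(−0.0241·8/12)
I = 2.1557 + 2.1513 + 2.1427 + 2.1256 = 8.5753
F = (S − I)·e^(rT) = (96.69 − 8.5753) · e^(0.0241·11/12)
= 88.1147 · e^0.022092 = 88.1147 × 1.022338 = €90.08

€90.08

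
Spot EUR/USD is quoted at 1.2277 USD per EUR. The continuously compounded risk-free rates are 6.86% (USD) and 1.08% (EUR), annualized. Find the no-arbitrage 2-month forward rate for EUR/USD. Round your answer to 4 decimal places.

F = S·e^((r_USD − r_EUR)T) = 1.2277 · e^((0.0686 − 0.0108) × 2/12)
= 1.2277 · e^0.009633 = 1.2277 × 1.009680
F = 1.2396 USD per EUR

1.2396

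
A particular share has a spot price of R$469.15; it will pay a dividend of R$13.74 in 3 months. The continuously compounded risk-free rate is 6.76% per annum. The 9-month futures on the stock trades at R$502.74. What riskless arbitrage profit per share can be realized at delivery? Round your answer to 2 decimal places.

R$23.40 per share

PV(dividends) I = 13.74·e^(−0.0676·3/12) = 13.5097
Fair futures F* = (S − I)·e^(rT) = (469.15 − 13.5097)·e^0.050700 = 455.6403 × 1.052007 = 479.3368
Market R$502.74 > fair 479.3368: forward overpriced → cash-and-carry (borrow at r, buy the stock and collect the dividends, short the forward).
Profit at T = |F_mkt − F*| = |502.74 − 479.3368| = R$23.40 per share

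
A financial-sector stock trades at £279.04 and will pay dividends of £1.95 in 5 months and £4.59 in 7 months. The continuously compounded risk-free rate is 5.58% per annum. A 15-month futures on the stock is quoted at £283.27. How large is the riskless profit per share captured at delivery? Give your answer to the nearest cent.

£9.12 per share

PV(dividends) I = 1.95·e^(−0.0558·5/12) + 4.59·e^(−0.0558·7/12) = 6.3482
Fair futures F* = (S − I)·e^(rT) = (279.04 − 6.3482)·e^0.069750 = 272.6918 × 1.072240 = 292.3911
Market £283.27 < fair 292.3911: forward underpriced → reverse cash-and-carry (short the stock, invest proceeds at r, pay the dividends, go long the forward).
Profit at T = |F_mkt − F*| = |283.27 − 292.3911| = £9.12 per share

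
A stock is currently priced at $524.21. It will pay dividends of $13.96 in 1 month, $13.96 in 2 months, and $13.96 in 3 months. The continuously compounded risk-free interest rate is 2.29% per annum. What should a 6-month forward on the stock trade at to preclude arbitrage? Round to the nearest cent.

$488.05

PV(dividends) I = 13.96·e^(−0.0229·1/12) + 13.96·e^(−0.0229·2/12) + 13.96·e^(−0.0229·3/12)
I = 13.9334 + 13.9068 + 13.8803 = 41.7205
F = (S − I)·e^(rT) = (524.21 − 41.7205) · e^(0.0229·6/12)
= 482.4895 · e^0.011450 = 482.4895 × 1.011516 = $488.05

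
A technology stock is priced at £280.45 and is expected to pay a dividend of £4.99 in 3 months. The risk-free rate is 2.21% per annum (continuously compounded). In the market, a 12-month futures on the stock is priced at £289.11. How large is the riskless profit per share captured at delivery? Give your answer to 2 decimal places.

£7.47 per share

PV(dividends) I = 4.99·e^(−0.0221·3/12) = 4.9625
Fair futures F* = (S − I)·e^(rT) = (280.45 − 4.9625)·e^0.022100 = 275.4875 × 1.022346 = 281.6435
Market £289.11 > fair 281.6435: forward overpriced → cash-and-carry (borrow at r, buy the stock and collect the dividends, short the forward).
Profit at T = |F_mkt − F*| = |289.11 − 281.6435| = £7.47 per share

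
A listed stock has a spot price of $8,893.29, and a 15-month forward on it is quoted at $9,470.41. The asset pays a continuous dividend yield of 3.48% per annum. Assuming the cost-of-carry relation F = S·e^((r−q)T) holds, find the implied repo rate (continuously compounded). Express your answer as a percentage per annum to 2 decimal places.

8.51%

From F = S·e^((r−q)T): (r − q) = ln(F/S)/T
ln(9470.41/8893.29) = ln(1.064894) = 0.062875
(r − q) = 0.062875 / (15/12) = 0.050300
r = ln(F/S)/T + q = 0.050300 + 0.0348 = 0.085100
r = 8.51%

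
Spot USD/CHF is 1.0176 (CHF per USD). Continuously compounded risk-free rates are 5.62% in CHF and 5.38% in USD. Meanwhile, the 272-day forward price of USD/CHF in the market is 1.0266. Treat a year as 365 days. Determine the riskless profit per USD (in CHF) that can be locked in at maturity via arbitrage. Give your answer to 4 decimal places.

0.0072 per USD (in CHF)

Fair forward: F* = S·e^(carry·T), with carry = (r_CHF − r_USD) = 0.0562 − 0.0538 = 0.0024
F* = 1.0176 · e^(0.0024 × 272/365) = 1.0176 · e^0.001788 = 1.0176 × 1.001790 = 1.0194
Market 1.0266 > fair 1.0194: forward overpriced → cash-and-carry (buy spot, short the forward).
At maturity, profit = |F_mkt − F*| = |1.0266 − 1.0194| = 0.0072 per USD (in CHF)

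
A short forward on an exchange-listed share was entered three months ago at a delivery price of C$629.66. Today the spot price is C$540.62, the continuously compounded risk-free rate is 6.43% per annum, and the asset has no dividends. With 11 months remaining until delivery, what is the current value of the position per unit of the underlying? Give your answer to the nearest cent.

Current fair forward for the remaining 11 months: F = S·e^(r·T), r = 0.0643
F = 540.62 · e^(0.0643 × 11/12) = 540.62 × 1.060713 = 573.4427
Value of long forward = (F − K)·e^(−rT) = (573.4427 − 629.66) · e^(−0.0643·11/12)
= -56.2173 × 0.942762 = -53.00
Short position value = −(long value) = C$53.00

C$53.00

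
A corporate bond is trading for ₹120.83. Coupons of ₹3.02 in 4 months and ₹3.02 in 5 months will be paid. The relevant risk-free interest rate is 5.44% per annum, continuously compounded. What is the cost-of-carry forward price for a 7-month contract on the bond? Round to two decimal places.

₹118.62

PV(coupons) I = 3.02·e^(−0.0544·4/12) + 3.02·e^(−0.0544·5/12)
I = 2.9657 + 2.9523 = 5.9180
F = (S − I)·e^(rT) = (120.83 − 5.9180) · e^(0.0544·7/12)
= 114.9120 · e^0.031733 = 114.9120 × 1.032242 = ₹118.62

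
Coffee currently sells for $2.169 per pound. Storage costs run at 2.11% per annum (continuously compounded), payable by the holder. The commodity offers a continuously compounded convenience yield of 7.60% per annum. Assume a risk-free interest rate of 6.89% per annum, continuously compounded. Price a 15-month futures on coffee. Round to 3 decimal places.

$2.207 per pound

Net carry = r + u − y = 0.0689 + 0.0211 − 0.0760 = 0.0140
F = S·e^((r+u−y)T) = 2.169 · e^(0.0140 × 15/12) = 2.169 · e^0.017500
= 2.169 × 1.017654 = $2.207 per pound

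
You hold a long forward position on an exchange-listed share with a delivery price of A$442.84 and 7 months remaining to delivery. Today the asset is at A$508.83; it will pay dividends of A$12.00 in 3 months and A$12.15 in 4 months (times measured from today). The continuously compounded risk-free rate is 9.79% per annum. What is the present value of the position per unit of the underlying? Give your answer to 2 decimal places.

PV(remaining dividends) I = 12.00·e^(−0.0979·3/12) + 12.15·e^(−0.0979·4/12) = 23.4698
Current forward F = (S − I)·e^(rT) = (508.83 − 23.4698)·e^(0.0979·7/12) = 485.3602 × 1.058771 = 513.8853
Value (long) = (F − K)·e^(−rT) = (513.8853 − 442.84) × 0.944492 = 67.1017
Value = A$67.10

A$67.10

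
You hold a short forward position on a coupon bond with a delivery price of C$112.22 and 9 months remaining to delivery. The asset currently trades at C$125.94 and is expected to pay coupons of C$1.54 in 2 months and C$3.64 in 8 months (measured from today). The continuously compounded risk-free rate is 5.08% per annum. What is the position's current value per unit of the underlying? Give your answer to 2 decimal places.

-C$12.87

PV(remaining coupons) I = 1.54·e^(−0.0508·2/12) + 3.64·e^(−0.0508·8/12) = 5.0458
Current forward F = (S − I)·e^(rT) = (125.94 − 5.0458)·e^(0.0508·9/12) = 120.8942 × 1.038835 = 125.5891
Value (long) = (F − K)·e^(−rT) = (125.5891 − 112.22) × 0.962617 = 12.8693
Short position value = −(long value) = -C$12.87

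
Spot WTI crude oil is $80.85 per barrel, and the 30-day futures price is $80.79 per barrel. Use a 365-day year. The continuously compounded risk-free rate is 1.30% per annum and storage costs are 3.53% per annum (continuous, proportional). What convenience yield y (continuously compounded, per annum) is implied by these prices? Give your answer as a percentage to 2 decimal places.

5.73%

F = S·e^((r+u−y)T) ⇒ (r+u−y) = ln(F/S)/T
ln(80.79/80.85) = -0.000742; /T ⇒ -0.009028
y = r + u − ln(F/S)/T = 0.0130 + 0.0353 + 0.009028 = 0.057328
y = 5.73%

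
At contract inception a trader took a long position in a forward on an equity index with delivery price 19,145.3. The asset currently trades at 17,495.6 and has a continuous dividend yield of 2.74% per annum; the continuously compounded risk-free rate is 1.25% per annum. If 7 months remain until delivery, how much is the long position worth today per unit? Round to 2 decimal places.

-1788.02

Current fair forward for the remaining 7 months: F = S·e^((r − q)·T), (r − q) = 0.0125 − 0.0274 = -0.0149
F = 17495.6 · e^(-0.0149 × 7/12) = 17495.6 × 0.99134600 = 17344.1931
Value of long forward = (F − K)·e^(−rT) = (17344.1931 − 19145.3) · e^(−0.0125·7/12)
= -1801.1069 × 0.99273485 = -1788.02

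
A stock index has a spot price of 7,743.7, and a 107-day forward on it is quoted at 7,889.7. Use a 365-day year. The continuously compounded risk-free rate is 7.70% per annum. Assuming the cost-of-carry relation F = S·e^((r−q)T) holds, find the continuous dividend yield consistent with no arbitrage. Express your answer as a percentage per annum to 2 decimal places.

1.33%

From F = S·e^((r−q)T): (r − q) = ln(F/S)/T
ln(7889.7/7743.7) = ln(1.018854) = 0.018678
(r − q) = 0.018678 / (107/365) = 0.063715
q = r − ln(F/S)/T = 0.0770 − 0.063715 = 0.013285
q = 1.33%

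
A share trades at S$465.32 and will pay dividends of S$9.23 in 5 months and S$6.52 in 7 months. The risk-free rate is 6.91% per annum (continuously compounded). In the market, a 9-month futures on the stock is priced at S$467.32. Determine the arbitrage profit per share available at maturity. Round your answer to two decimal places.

PV(dividends) I = 9.23·e^(−0.0691·5/12) + 6.52·e^(−0.0691·7/12) = 15.2305
Fair futures F* = (S − I)·e^(rT) = (465.32 − 15.2305)·e^0.051825 = 450.0895 × 1.053191 = 474.0302
Market S$467.32 < fair 474.0302: forward underpriced → reverse cash-and-carry (short the stock, invest proceeds at r, pay the dividends, go long the forward).
Profit at T = |F_mkt − F*| = |467.32 − 474.0302| = S$6.71 per share

S$6.71 per share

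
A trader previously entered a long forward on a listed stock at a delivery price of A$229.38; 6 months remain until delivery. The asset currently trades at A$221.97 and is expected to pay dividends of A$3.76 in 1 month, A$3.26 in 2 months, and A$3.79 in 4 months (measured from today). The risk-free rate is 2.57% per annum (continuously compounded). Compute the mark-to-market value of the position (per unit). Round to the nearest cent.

-A$15.24

PV(remaining dividends) I = 3.76·e^(−0.0257·1/12) + 3.26·e^(−0.0257·2/12) + 3.79·e^(−0.0257·4/12) = 10.7557
Current forward F = (S − I)·e^(rT) = (221.97 − 10.7557)·e^(0.0257·6/12) = 211.2143 × 1.012933 = 213.9459
Value (long) = (F − K)·e^(−rT) = (213.9459 − 229.38) × 0.987232 = -15.2370
Value = -A$15.24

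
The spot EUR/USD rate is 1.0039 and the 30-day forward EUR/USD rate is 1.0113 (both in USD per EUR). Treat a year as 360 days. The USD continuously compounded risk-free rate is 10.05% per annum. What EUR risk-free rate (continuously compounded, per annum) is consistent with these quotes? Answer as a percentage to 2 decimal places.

1.24%

F = S·e^((r_USD − r_EUR)T) ⇒ r_EUR = r_USD − ln(F/S)/T
ln(1.0113/1.0039) = 0.007344; /(30/360) = 0.088128
r_EUR = 0.1005 − 0.088128 = 0.012372
r_EUR = 1.24%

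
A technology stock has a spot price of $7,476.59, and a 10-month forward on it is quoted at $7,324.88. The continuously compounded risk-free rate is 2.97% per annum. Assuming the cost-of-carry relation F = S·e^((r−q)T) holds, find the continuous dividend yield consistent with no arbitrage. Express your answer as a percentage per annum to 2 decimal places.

From F = S·e^((r−q)T): (r − q) = ln(F/S)/T
ln(7324.88/7476.59) = ln(0.979709) = -0.020500
(r − q) = -0.020500 / (10/12) = -0.024600
q = r − ln(F/S)/T = 0.0297 + 0.024600 = 0.054300
q = 5.43%

5.43%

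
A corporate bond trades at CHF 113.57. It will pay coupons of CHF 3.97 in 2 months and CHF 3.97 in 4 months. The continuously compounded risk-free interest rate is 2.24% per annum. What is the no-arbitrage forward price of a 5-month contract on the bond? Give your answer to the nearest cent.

CHF 106.67

PV(coupons) I = 3.97·e^(−0.0224·2/12) + 3.97·e^(−0.0224·4/12)
I = 3.9552 + 3.9405 = 7.8957
F = (S − I)·e^(rT) = (113.57 − 7.8957) · e^(0.0224·5/12)
= 105.6743 · e^0.009333 = 105.6743 × 1.009377 = CHF 106.67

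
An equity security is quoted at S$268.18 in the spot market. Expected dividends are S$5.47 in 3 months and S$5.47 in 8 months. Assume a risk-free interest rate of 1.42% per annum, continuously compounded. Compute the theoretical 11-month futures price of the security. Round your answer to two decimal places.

S$260.68

PV(dividends) I = 5.47·e^(−0.0142·3/12) + 5.47·e^(−0.0142·8/12)
I = 5.4506 + 5.4185 = 10.8691
F = (S − I)·e^(rT) = (268.18 − 10.8691) · e^(0.0142·11/12)
= 257.3109 · e^0.013017 = 257.3109 × 1.013102 = S$260.68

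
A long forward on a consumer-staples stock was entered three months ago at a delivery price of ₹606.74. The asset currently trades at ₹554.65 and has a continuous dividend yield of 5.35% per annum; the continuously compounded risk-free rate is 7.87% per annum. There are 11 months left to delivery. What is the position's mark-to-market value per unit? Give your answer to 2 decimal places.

-₹36.41

Current fair forward for the remaining 11 months: F = S·e^((r − q)·T), (r − q) = 0.0787 − 0.0535 = 0.0252
F = 554.65 · e^(0.0252 × 11/12) = 554.65 × 1.023369 = 567.6116
Value of long forward = (F − K)·e^(−rT) = (567.6116 − 606.74) · e^(−0.0787·11/12)
= -39.1284 × 0.930399 = -36.41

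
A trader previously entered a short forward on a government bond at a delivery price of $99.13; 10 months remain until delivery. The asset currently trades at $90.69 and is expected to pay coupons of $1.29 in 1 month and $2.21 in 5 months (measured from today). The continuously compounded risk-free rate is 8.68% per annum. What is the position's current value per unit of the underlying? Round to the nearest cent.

PV(remaining coupons) I = 1.29·e^(−0.0868·1/12) + 2.21·e^(−0.0868·5/12) = 3.4122
Current forward F = (S − I)·e^(rT) = (90.69 − 3.4122)·e^(0.0868·10/12) = 87.2778 × 1.075014 = 93.8249
Value (long) = (F − K)·e^(−rT) = (93.8249 − 99.13) × 0.930221 = -4.9349
Short position value = −(long value) = $4.93

$4.93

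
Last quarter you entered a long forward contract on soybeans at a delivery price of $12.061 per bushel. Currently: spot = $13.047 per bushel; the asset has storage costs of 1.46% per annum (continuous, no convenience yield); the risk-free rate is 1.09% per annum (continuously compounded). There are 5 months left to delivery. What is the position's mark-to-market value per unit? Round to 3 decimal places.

$1.120 per bushel

Current fair forward for the remaining 5 months: F = S·e^((r + u)·T), (r + u) = 0.0109 + 0.0146 = 0.0255
F = 13.047 · e^(0.0255 × 5/12) = 13.047 × 1.010682 = 13.1864
Value of long forward = (F − K)·e^(−rT) = (13.1864 − 12.061) · e^(−0.0109·5/12)
= 1.1254 × 0.995469 = 1.120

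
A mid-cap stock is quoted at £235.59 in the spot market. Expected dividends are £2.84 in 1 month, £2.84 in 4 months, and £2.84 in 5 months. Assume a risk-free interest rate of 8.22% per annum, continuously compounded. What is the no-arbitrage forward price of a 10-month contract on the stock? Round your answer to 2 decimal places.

PV(dividends) I = 2.84·e^(−0.0822·1/12) + 2.84·e^(−0.0822·4/12) + 2.84·e^(−0.0822·5/12)
I = 2.8206 + 2.7632 + 2.7444 = 8.3282
F = (S − I)·e^(rT) = (235.59 − 8.3282) · e^(0.0822·10/12)
= 227.2618 · e^0.068500 = 227.2618 × 1.070901 = £243.37

£243.37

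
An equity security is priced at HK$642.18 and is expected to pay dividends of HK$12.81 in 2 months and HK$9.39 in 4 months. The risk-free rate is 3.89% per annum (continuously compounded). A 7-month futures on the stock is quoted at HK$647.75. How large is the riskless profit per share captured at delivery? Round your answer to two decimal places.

PV(dividends) I = 12.81·e^(−0.0389·2/12) + 9.39·e^(−0.0389·4/12) = 21.9962
Fair futures F* = (S − I)·e^(rT) = (642.18 − 21.9962)·e^0.022692 = 620.1838 × 1.022951 = 634.4176
Market HK$647.75 > fair 634.4176: forward overpriced → cash-and-carry (borrow at r, buy the stock and collect the dividends, short the forward).
Profit at T = |F_mkt − F*| = |647.75 − 634.4176| = HK$13.33 per share

HK$13.33 per share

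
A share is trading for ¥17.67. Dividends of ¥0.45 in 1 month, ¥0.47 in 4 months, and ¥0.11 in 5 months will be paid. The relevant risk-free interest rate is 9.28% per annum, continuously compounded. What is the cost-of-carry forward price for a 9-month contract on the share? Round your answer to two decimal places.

¥17.86

PV(dividends) I = 0.45·e^(−0.0928·1/12) + 0.47·e^(−0.0928·4/12) + 0.11·e^(−0.0928·5/12)
I = 0.4465 + 0.4557 + 0.1058 = 1.0080
F = (S − I)·e^(rT) = (17.67 − 1.0080) · e^(0.0928·9/12)
= 16.6620 · e^0.069600 = 16.6620 × 1.072079 = ¥17.86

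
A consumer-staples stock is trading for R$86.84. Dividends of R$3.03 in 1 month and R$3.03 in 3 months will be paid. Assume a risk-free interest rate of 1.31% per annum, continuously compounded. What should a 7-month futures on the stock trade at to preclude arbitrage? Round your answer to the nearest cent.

PV(dividends) I = 3.03·e^(−0.0131·1/12) + 3.03·e^(−0.0131·3/12)
I = 3.0267 + 3.0201 = 6.0468
F = (S − I)·e^(rT) = (86.84 − 6.0468) · e^(0.0131·7/12)
= 80.7932 · e^0.007642 = 80.7932 × 1.007671 = R$81.41

R$81.41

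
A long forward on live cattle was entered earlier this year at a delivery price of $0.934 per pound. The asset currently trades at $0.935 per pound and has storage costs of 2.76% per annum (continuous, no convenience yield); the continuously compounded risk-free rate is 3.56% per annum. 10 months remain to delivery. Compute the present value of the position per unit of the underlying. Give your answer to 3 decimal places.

Current fair forward for the remaining 10 months: F = S·e^((r + u)·T), (r + u) = 0.0356 + 0.0276 = 0.0632
F = 0.935 · e^(0.0632 × 10/12) = 0.935 × 1.054078 = 0.9856
Value of long forward = (F − K)·e^(−rT) = (0.9856 − 0.934) · e^(−0.0356·10/12)
= 0.0516 × 0.970769 = 0.050

$0.050 per pound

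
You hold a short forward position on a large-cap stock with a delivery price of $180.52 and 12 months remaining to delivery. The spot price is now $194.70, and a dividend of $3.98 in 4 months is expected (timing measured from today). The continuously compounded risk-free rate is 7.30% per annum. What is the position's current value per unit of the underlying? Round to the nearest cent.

PV(remaining dividends) I = 3.98·e^(−0.0730·4/12) = 3.8843
Current forward F = (S − I)·e^(rT) = (194.70 − 3.8843)·e^(0.0730·12/12) = 190.8157 × 1.075731 = 205.2664
Value (long) = (F − K)·e^(−rT) = (205.2664 − 180.52) × 0.929601 = 23.0043
Short position value = −(long value) = -$23.00

-$23.00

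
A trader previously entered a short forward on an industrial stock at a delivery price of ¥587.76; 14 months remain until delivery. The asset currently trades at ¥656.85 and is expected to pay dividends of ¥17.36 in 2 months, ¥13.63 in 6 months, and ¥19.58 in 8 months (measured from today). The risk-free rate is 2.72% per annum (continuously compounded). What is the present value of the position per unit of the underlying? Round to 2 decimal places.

PV(remaining dividends) I = 17.36·e^(−0.0272·2/12) + 13.63·e^(−0.0272·6/12) + 19.58·e^(−0.0272·8/12) = 49.9555
Current forward F = (S − I)·e^(rT) = (656.85 − 49.9555)·e^(0.0272·14/12) = 606.8945 × 1.032242 = 626.4620
Value (long) = (F − K)·e^(−rT) = (626.4620 − 587.76) × 0.968765 = 37.4931
Short position value = −(long value) = -¥37.49

-¥37.49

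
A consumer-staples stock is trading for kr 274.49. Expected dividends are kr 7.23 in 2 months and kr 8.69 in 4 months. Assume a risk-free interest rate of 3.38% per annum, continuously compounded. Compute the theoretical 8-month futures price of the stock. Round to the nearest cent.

PV(dividends) I = 7.23·e^(−0.0338·2/12) + 8.69·e^(−0.0338·4/12)
I = 7.1894 + 8.5926 = 15.7820
F = (S − I)·e^(rT) = (274.49 − 15.7820) · e^(0.0338·8/12)
= 258.7080 · e^0.022533 = 258.7080 × 1.022789 = kr 264.60

kr 264.60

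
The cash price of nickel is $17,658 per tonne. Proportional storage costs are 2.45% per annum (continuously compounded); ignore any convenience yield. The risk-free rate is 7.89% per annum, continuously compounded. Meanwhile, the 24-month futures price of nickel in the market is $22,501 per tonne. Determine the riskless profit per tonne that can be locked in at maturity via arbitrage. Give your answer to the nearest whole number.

Fair futures: F* = S·e^(carry·T), with carry = (r + u) = 0.0789 + 0.0245 = 0.1034
F* = 17658 · e^(0.1034 × 24/12) = 17658 · e^0.206800 = 17658 × 1.229737 = $21714.6959
Market $22501 > fair $21714.6959: forward overpriced → cash-and-carry (buy spot, short the forward).
At maturity, profit = |F_mkt − F*| = |22501 − 21714.6959| = $786 per tonne

$786 per tonne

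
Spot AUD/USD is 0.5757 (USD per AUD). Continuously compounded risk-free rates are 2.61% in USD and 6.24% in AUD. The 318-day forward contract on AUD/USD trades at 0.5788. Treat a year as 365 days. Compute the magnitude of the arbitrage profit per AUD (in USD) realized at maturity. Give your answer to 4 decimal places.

0.0210 per AUD (in USD)

Fair forward: F* = S·e^(carry·T), with carry = (r_USD − r_AUD) = 0.0261 − 0.0624 = -0.0363
F* = 0.5757 · e^(-0.0363 × 318/365) = 0.5757 · e^-0.031626 = 0.5757 × 0.968869 = 0.5578
Market 0.5788 > fair 0.5578: forward overpriced → cash-and-carry (buy spot, short the forward).
At maturity, profit = |F_mkt − F*| = |0.5788 − 0.5578| = 0.0210 per AUD (in USD)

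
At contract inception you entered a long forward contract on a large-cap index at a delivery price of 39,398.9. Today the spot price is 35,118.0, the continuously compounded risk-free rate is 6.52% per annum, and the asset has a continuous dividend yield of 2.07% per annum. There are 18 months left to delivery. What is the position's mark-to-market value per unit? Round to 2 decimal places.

-1683.77

Current fair forward for the remaining 18 months: F = S·e^((r − q)·T), (r − q) = 0.0652 − 0.0207 = 0.0445
F = 35118.0 · e^(0.0445 × 18/12) = 35118.0 × 1.06902819 = 37542.1320
Value of long forward = (F − K)·e^(−rT) = (37542.1320 − 39398.9) · e^(−0.0652·18/12)
= -1856.7680 × 0.90683025 = -1683.77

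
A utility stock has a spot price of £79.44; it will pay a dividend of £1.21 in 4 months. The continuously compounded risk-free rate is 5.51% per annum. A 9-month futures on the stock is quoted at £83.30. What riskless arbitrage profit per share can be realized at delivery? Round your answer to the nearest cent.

£1.75 per share

PV(dividends) I = 1.21·e^(−0.0551·4/12) = 1.1880
Fair futures F* = (S − I)·e^(rT) = (79.44 − 1.1880)·e^0.041325 = 78.2520 × 1.042191 = 81.5535
Market £83.30 > fair 81.5535: forward overpriced → cash-and-carry (borrow at r, buy the stock and collect the dividends, short the forward).
Profit at T = |F_mkt − F*| = |83.30 − 81.5535| = £1.75 per share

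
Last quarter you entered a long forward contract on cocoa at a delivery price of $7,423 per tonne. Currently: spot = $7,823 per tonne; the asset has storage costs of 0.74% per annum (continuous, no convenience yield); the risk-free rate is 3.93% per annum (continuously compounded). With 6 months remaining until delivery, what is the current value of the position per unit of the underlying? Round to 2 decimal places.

$573.44 per tonne

Current fair forward for the remaining 6 months: F = S·e^((r + u)·T), (r + u) = 0.0393 + 0.0074 = 0.0467
F = 7823 · e^(0.0467 × 6/12) = 7823 × 1.02362475 = 8007.8164
Value of long forward = (F − K)·e^(−rT) = (8007.8164 − 7423) · e^(−0.0393·6/12)
= 584.8164 × 0.98054180 = 573.44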